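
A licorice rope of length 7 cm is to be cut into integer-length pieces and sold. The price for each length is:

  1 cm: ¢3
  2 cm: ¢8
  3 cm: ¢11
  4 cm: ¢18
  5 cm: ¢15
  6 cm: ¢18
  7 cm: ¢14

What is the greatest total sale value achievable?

Build R[k] bottom-up: R[k] = max over allowed piece i of (p[i] + R[k−i]).
R[1] = 3
R[2] = 8
R[3] = 11  (first piece 1, then R[2]=8)
R[4] = 18
R[5] = 21  (first piece 1, then R[4]=18)
R[6] = 26  (first piece 2, then R[4]=18)
R[7] = 29  (first piece 1, then R[6]=26)
One optimal cutting: 4 + 2 + 1 → ¢18 + ¢8 + ¢3 = ¢29.

29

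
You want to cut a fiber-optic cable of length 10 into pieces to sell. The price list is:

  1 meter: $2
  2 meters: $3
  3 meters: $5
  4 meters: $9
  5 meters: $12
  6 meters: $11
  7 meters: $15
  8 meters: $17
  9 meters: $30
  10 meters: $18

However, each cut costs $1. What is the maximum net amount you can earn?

31

Consider every possible first cut. v[k] is the best of p[i]+v[k−i] over all sellable i≤k, charging 1 whenever i<k.
v[1] = 2
v[2] = max(2+2-1, 3+0) = 3
v[3] = max(2+3-1, 3+2-1, 5+0) = 5
v[4] = max(2+5-1, 3+3-1, 5+2-1, 9+0) = 9
v[5] = max(2+9-1, 3+5-1, 5+3-1, 9+2-1, 12+0) = 12
v[6] = max(2+12-1, 3+9-1, 5+5-1, 9+3-1, 12+2-1, 11+0) = 13
v[7] = max(2+13-1, 3+12-1, 5+9-1, …, 11+2-1, 15+0) = 15
v[8] = max(2+15-1, 3+13-1, 5+12-1, …, 15+2-1, 17+0) = 17
v[9] = max(2+17-1, 3+15-1, 5+13-1, …, 17+2-1, 30+0) = 30
v[10] = max(2+30-1, 3+17-1, 5+15-1, …, 30+2-1, 18+0) = 31
One optimal plan: pieces 9 + 1 (1 cut) → $32 − $1 = $31.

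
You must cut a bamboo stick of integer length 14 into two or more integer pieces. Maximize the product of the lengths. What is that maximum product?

Define m[k] = max over 1≤i<k of i · max(k−i, m[k−i]); the inner max lets the remainder stay uncut if that's better.
m[2] = 1×max(1,0) = 1×1 = 1
m[3] = 1×max(2,1) = 1×2 = 2
m[4] = 2×max(2,1) = 2×2 = 4
m[5] = 2×max(3,2) = 2×3 = 6
m[6] = 3×max(3,2) = 3×3 = 9
m[7] = 2×max(5,6) = 2×6 = 12
m[8] = 2×max(6,9) = 2×9 = 18
m[9] = 3×max(6,9) = 3×9 = 27
m[10] = 2×max(8,18) = 2×18 = 36
m[11] = 2×max(9,27) = 2×27 = 54
m[12] = 3×max(9,27) = 3×27 = 81
m[13] = 2×max(11,54) = 2×54 = 108
m[14] = 2×max(12,81) = 2×81 = 162
One optimal split: 3 + 3 + 3 + 3 + 2; product 3×3×3×3×2 = 162.

162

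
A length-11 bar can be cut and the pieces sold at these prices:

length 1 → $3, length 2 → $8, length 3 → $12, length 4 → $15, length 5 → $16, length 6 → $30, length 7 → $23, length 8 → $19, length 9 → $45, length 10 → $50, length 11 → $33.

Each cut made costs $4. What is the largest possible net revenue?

Let v[k] be the best obtainable value from length k. For each k, try every first piece i and keep the best of price[i] + v[k−i] minus the 4 cut fee when i<k.
v[1] = 3
v[2] = max(3+3-4, 8+0) = 8
v[3] = max(3+8-4, 8+3-4, 12+0) = 12
v[4] = max(3+12-4, 8+8-4, 12+3-4, 15+0) = 15
v[5] = max(3+15-4, 8+12-4, 12+8-4, 15+3-4, 16+0) = 16
v[6] = max(3+16-4, 8+15-4, 12+12-4, 15+8-4, 16+3-4, 30+0) = 30
v[7] = max(3+30-4, 8+16-4, 12+15-4, …, 30+3-4, 23+0) = 29
v[8] = max(3+29-4, 8+30-4, 12+16-4, …, 23+3-4, 19+0) = 34
v[9] = max(3+34-4, 8+29-4, 12+30-4, …, 19+3-4, 45+0) = 45
v[10] = max(3+45-4, 8+34-4, 12+29-4, …, 45+3-4, 50+0) = 50
v[11] = max(3+50-4, 8+45-4, 12+34-4, …, 50+3-4, 33+0) = 49
One optimal plan: pieces 10 + 1 (1 cut) → $53 − $4 = $49.

49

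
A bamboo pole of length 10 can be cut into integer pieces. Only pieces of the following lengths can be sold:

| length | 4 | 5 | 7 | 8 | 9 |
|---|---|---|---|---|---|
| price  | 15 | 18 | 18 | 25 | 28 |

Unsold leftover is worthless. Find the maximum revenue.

Consider every possible first cut. f[k] is the best of p[i]+f[k−i] over all sellable i≤k.
f[1] = 0
f[2] = 0
f[3] = 0
f[4] = 15
f[5] = 18
f[6] = 18
f[7] = 18
f[8] = 30  (first piece 4, then f[4]=15)
f[9] = 33  (first piece 4, then f[5]=18)
f[10] = 36  (first piece 5, then f[5]=18)
One optimal cutting: 5 + 5 → $36.

36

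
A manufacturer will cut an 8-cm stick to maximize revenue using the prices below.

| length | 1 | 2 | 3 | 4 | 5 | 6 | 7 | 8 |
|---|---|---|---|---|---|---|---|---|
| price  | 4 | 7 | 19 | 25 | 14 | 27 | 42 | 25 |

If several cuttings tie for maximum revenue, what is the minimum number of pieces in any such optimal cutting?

Let r[k] be the best obtainable value from length k. For each k, try every first piece i and keep the best of price[i] + r[k−i].
r[1] = 4
r[2] = max(4+4, 7+0) = 8
r[3] = max(4+8, 7+4, 19+0) = 19
r[4] = max(4+19, 7+8, 19+4, 25+0) = 25
r[5] = max(4+25, 7+19, 19+8, 25+4, 14+0) = 29
r[6] = max(4+29, 7+25, 19+19, 25+8, 14+4, 27+0) = 38
r[7] = max(4+38, 7+29, 19+25, …, 27+4, 42+0) = 44
r[8] = max(4+44, 7+38, 19+29, …, 42+4, 25+0) = 50
Maximum revenue is €50.
Now minimize piece count subject to staying optimal: for each k, pieces[k] = 1 + min over i with p[i]+r[k−i]=r[k] of pieces[k−i].
pieces[5] = 2
pieces[6] = 2
pieces[7] = 2
pieces[8] = 2

2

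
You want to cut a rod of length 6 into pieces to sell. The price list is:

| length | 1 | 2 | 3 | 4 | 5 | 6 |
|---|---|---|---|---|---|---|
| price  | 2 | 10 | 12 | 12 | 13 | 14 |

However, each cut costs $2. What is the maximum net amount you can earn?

Let r[k] be the best obtainable value from length k. For each k, try every first piece i and keep the best of price[i] + r[k−i] minus the 2 cut fee when i<k.
r[1] = 2
r[2] = 10
r[3] = 12
r[4] = 18  (first piece 2, then r[2]=10)
r[5] = 20  (first piece 2, then r[3]=12)
r[6] = 26  (first piece 2, then r[4]=18)
One optimal plan: pieces 2 + 2 + 2 (2 cuts) → $30 − $4 = $26.

26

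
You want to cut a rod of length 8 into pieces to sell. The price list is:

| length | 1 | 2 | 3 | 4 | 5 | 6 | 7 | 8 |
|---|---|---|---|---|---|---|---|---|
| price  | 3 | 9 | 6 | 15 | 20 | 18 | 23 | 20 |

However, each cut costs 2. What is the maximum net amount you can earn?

30

Let r[k] be the best obtainable value from length k. For each k, try every first piece i and keep the best of price[i] + r[k−i] minus the 2 cut fee when i<k.
r[1] = 3
r[2] = 9
r[3] = 10  (first piece 1, then r[2]=9)
r[4] = 16  (first piece 2, then r[2]=9)
r[5] = 20
r[6] = 23  (first piece 2, then r[4]=16)
r[7] = 27  (first piece 2, then r[5]=20)
r[8] = 30  (first piece 2, then r[6]=23)
One optimal plan: pieces 2 + 2 + 2 + 2 (3 cuts) → 36 − 6 = 30.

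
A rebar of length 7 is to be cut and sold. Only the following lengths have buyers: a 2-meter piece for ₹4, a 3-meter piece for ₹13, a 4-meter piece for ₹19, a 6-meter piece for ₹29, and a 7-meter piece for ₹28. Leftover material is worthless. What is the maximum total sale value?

Consider every possible first cut. best[k] is the best of p[i]+best[k−i] over all sellable i≤k.
best[1] = 0
best[2] = 4
best[3] = 13
best[4] = 19
best[5] = 19
best[6] = 29
best[7] = 32  (first piece 3, then best[4]=19)
One optimal cutting: 4 + 3 → ₹32.

32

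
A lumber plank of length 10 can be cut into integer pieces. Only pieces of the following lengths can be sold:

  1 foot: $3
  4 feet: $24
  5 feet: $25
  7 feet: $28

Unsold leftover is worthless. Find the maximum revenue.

54

Build best[k] bottom-up: best[k] = max over allowed piece i of (p[i] + best[k−i]).
best[1] = 3
best[2] = 6  (first piece 1, then best[1]=3)
best[3] = 9  (first piece 1, then best[2]=6)
best[4] = max(3+9, 24+0) = 24
best[5] = max(3+24, 24+3, 25+0) = 27
best[6] = max(3+27, 24+6, 25+3) = 30
best[7] = max(3+30, 24+9, 25+6, 28+0) = 33
best[8] = max(3+33, 24+24, 25+9, 28+3) = 48
best[9] = max(3+48, 24+27, 25+24, 28+6) = 51
best[10] = max(3+51, 24+30, 25+27, 28+9) = 54
One optimal cutting: 4 + 4 + 1 + 1 → $54.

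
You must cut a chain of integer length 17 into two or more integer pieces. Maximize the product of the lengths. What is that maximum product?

486

Define prod[k] = max over 1≤i<k of i · max(k−i, prod[k−i]); the inner max lets the remainder stay uncut if that's better.
prod[2] = 1·max(1,0) = 1·1 = 1
prod[3] = 1·max(2,1) = 1·2 = 2
prod[4] = 2·max(2,1) = 2·2 = 4
prod[5] = 2·max(3,2) = 2·3 = 6
prod[6] = 3·max(3,2) = 3·3 = 9
prod[7] = 2·max(5,6) = 2·6 = 12
prod[8] = 2·max(6,9) = 2·9 = 18
prod[9] = 3·max(6,9) = 3·9 = 27
prod[10] = 2·max(8,18) = 2·18 = 36
prod[11] = 2·max(9,27) = 2·27 = 54
prod[12] = 3·max(9,27) = 3·27 = 81
prod[13] = 2·max(11,54) = 2·54 = 108
prod[14] = 2·max(12,81) = 2·81 = 162
prod[15] = 3·max(12,81) = 3·81 = 243
prod[16] = 2·max(14,162) = 2·162 = 324
prod[17] = 2·max(15,243) = 2·243 = 486
One optimal split: 3 + 3 + 3 + 3 + 3 + 2; product 3·3·3·3·3·2 = 486.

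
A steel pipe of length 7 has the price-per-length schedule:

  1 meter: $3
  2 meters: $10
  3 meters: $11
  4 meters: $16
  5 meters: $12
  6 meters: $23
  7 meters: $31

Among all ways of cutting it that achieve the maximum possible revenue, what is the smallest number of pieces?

4

Build r[k] bottom-up: r[k] = max over allowed piece i of (p[i] + r[k−i]).
r[1] = 3
r[2] = max(3+3, 10+0) = 10
r[3] = max(3+10, 10+3, 11+0) = 13
r[4] = max(3+13, 10+10, 11+3, 16+0) = 20
r[5] = max(3+20, 10+13, 11+10, 16+3, 12+0) = 23
r[6] = max(3+23, 10+20, 11+13, 16+10, 12+3, 23+0) = 30
r[7] = max(3+30, 10+23, 11+20, …, 23+3, 31+0) = 33
Maximum revenue is $33.
Now minimize piece count subject to staying optimal: for each k, pieces[k] = 1 + min over i with p[i]+r[k−i]=r[k] of pieces[k−i].
pieces[4] = 2
pieces[5] = 3
pieces[6] = 3
pieces[7] = 4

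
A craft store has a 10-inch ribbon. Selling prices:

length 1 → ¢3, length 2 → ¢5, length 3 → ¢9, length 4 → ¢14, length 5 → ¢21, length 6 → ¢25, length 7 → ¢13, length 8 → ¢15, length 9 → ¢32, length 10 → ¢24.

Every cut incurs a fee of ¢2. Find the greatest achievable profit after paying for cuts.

40

Let net[k] be the best obtainable value from length k. For each k, try every first piece i and keep the best of price[i] + net[k−i] minus the 2 cut fee when i<k.
net[1] = 3
net[2] = max(3+3-2, 5+0) = 5
net[3] = max(3+5-2, 5+3-2, 9+0) = 9
net[4] = max(3+9-2, 5+5-2, 9+3-2, 14+0) = 14
net[5] = max(3+14-2, 5+9-2, 9+5-2, 14+3-2, 21+0) = 21
net[6] = max(3+21-2, 5+14-2, 9+9-2, 14+5-2, 21+3-2, 25+0) = 25
net[7] = max(3+25-2, 5+21-2, 9+14-2, …, 25+3-2, 13+0) = 26
net[8] = max(3+26-2, 5+25-2, 9+21-2, …, 13+3-2, 15+0) = 28
net[9] = max(3+28-2, 5+26-2, 9+25-2, …, 15+3-2, 32+0) = 33
net[10] = max(3+33-2, 5+28-2, 9+26-2, …, 32+3-2, 24+0) = 40
One optimal plan: pieces 5 + 5 (1 cut) → ¢42 − ¢2 = ¢40.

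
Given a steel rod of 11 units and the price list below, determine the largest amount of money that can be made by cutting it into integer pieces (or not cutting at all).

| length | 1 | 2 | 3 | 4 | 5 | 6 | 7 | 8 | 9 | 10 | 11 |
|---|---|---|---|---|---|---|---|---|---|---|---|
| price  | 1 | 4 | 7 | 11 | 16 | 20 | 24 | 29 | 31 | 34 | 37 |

Build r[k] bottom-up: r[k] = max over allowed piece i of (p[i] + r[k−i]).
r[1] = 1
r[2] = max(1+1, 4+0) = 4
r[3] = max(1+4, 4+1, 7+0) = 7
r[4] = max(1+7, 4+4, 7+1, 11+0) = 11
r[5] = max(1+11, 4+7, 7+4, 11+1, 16+0) = 16
r[6] = max(1+16, 4+11, 7+7, 11+4, 16+1, 20+0) = 20
r[7] = max(1+20, 4+16, 7+11, …, 20+1, 24+0) = 24
r[8] = max(1+24, 4+20, 7+16, …, 24+1, 29+0) = 29
r[9] = max(1+29, 4+24, 7+20, …, 29+1, 31+0) = 31
r[10] = max(1+31, 4+29, 7+24, …, 31+1, 34+0) = 34
r[11] = max(1+34, 4+31, 7+29, …, 34+1, 37+0) = 37
Best is to sell the whole 11-unit piece uncut for $37.

37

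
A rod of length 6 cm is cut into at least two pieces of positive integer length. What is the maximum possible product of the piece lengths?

9

Fill f[k] for k=2..6: at each k try every first piece i and multiply by the better of (k−i) uncut or f[k−i].
f[2] = 1×max(1,0) = 1×1 = 1
f[3] = 1×max(2,1) = 1×2 = 2
f[4] = 2×max(2,1) = 2×2 = 4
f[5] = 2×max(3,2) = 2×3 = 6
f[6] = 3×max(3,2) = 3×3 = 9
One optimal split: 3 + 3; product 3×3 = 9.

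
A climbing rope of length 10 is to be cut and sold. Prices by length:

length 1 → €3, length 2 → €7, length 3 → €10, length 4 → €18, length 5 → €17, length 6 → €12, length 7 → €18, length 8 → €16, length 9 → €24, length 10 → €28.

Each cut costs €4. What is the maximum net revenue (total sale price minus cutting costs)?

Let r[k] be the best obtainable value from length k. For each k, try every first piece i and keep the best of price[i] + r[k−i] minus the 4 cut fee when i<k.
r[1] = 3
r[2] = 7
r[3] = 10
r[4] = 18
r[5] = 17  (first piece 1, then r[4]=18)
r[6] = 21  (first piece 2, then r[4]=18)
r[7] = 24  (first piece 3, then r[4]=18)
r[8] = 32  (first piece 4, then r[4]=18)
r[9] = 31  (first piece 1, then r[8]=32)
r[10] = 35  (first piece 2, then r[8]=32)
One optimal plan: pieces 4 + 4 + 2 (2 cuts) → €43 − €8 = €35.

35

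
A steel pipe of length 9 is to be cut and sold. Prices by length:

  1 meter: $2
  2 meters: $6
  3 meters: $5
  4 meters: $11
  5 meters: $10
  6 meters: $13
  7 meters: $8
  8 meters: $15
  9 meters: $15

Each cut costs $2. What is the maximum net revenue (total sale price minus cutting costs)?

Consider every possible first cut. r[k] is the best of p[i]+r[k−i] over all sellable i≤k, charging 2 whenever i<k.
r[1] = 2
r[2] = 6
r[3] = 6  (first piece 1, then r[2]=6)
r[4] = 11
r[5] = 11  (first piece 1, then r[4]=11)
r[6] = 15  (first piece 2, then r[4]=11)
r[7] = 15  (first piece 1, then r[6]=15)
r[8] = 20  (first piece 4, then r[4]=11)
r[9] = 20  (first piece 1, then r[8]=20)
One optimal plan: pieces 4 + 4 + 1 (2 cuts) → $24 − $4 = $20.

20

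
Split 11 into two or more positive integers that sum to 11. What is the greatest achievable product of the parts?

54

Fill prod[k] for k=2..11: at each k try every first piece i and multiply by the better of (k−i) uncut or prod[k−i].
Small cases: prod[2]=1, prod[3]=2, prod[4]=4.
prod[5] = max(1·4, 2·3, 3·2, 4·1) = 6
prod[6] = max(1·6, 2·4, 3·3, 4·2, 5·1) = 9
prod[7] = max(1·9, 2·6, 3·4, 4·3, 5·2, 6·1) = 12
prod[8] = max(1·12, 2·9, 3·6, …, 6·2, 7·1) = 18
prod[9] = max(1·18, 2·12, 3·9, …, 7·2, 8·1) = 27
prod[10] = max(1·27, 2·18, 3·12, …, 8·2, 9·1) = 36
prod[11] = max(1·36, 2·27, 3·18, …, 9·2, 10·1) = 54
One optimal split: 3 + 3 + 3 + 2; product 3·3·3·2 = 54.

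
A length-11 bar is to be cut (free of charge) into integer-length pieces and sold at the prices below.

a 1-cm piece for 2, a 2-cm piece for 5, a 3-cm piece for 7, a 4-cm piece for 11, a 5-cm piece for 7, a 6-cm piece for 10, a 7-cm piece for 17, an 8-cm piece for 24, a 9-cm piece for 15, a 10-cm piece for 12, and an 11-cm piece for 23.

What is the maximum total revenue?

Let best[k] be the best obtainable value from length k. For each k, try every first piece i and keep the best of price[i] + best[k−i].
best[1] = 2
best[2] = max(2+2, 5+0) = 5
best[3] = max(2+5, 5+2, 7+0) = 7
best[4] = max(2+7, 5+5, 7+2, 11+0) = 11
best[5] = max(2+11, 5+7, 7+5, 11+2, 7+0) = 13
best[6] = max(2+13, 5+11, 7+7, 11+5, 7+2, 10+0) = 16
best[7] = max(2+16, 5+13, 7+11, …, 10+2, 17+0) = 18
best[8] = max(2+18, 5+16, 7+13, …, 17+2, 24+0) = 24
best[9] = max(2+24, 5+18, 7+16, …, 24+2, 15+0) = 26
best[10] = max(2+26, 5+24, 7+18, …, 15+2, 12+0) = 29
best[11] = max(2+29, 5+26, 7+24, …, 12+2, 23+0) = 31
One optimal cutting: 8 + 2 + 1 → 24 + 5 + 2 = 31.

31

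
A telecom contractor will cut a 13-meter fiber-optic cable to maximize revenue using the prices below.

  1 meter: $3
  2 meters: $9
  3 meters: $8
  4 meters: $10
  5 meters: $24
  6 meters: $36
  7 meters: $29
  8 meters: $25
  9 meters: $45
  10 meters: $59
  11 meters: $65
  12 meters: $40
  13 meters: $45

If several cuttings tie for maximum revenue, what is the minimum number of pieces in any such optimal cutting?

Consider every possible first cut. r[k] is the best of p[i]+r[k−i] over all sellable i≤k.
r[1] = 3
r[2] = 9
r[3] = 12  (first piece 1, then r[2]=9)
r[4] = 18  (first piece 2, then r[2]=9)
r[5] = 24
r[6] = 36
r[7] = 39  (first piece 1, then r[6]=36)
r[8] = 45  (first piece 2, then r[6]=36)
r[9] = 48  (first piece 1, then r[8]=45)
r[10] = 59
r[11] = 65
r[12] = 72  (first piece 6, then r[6]=36)
r[13] = 75  (first piece 1, then r[12]=72)
Maximum revenue is $75.
Now minimize piece count subject to staying optimal: for each k, pieces[k] = 1 + min over i with p[i]+r[k−i]=r[k] of pieces[k−i].
pieces[10] = 1
pieces[11] = 1
pieces[12] = 2
pieces[13] = 3

3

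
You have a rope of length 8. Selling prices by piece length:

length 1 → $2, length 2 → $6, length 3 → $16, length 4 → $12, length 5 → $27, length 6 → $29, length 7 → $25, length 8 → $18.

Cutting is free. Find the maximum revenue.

43

Let v[k] be the best obtainable value from length k. For each k, try every first piece i and keep the best of price[i] + v[k−i].
v[1] = 2
v[2] = max(2+2, 6+0) = 6
v[3] = max(2+6, 6+2, 16+0) = 16
v[4] = max(2+16, 6+6, 16+2, 12+0) = 18
v[5] = max(2+18, 6+16, 16+6, 12+2, 27+0) = 27
v[6] = max(2+27, 6+18, 16+16, 12+6, 27+2, 29+0) = 32
v[7] = max(2+32, 6+27, 16+18, …, 29+2, 25+0) = 34
v[8] = max(2+34, 6+32, 16+27, …, 25+2, 18+0) = 43
One optimal cutting: 5 + 3 → $27 + $16 = $43.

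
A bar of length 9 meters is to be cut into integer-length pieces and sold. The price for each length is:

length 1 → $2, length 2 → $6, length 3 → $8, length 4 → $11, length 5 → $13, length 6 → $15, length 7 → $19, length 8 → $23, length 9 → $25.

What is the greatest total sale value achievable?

Let r[k] be the best obtainable value from length k. For each k, try every first piece i and keep the best of price[i] + r[k−i].
r[1] = 2
r[2] = max(2+2, 6+0) = 6
r[3] = max(2+6, 6+2, 8+0) = 8
r[4] = max(2+8, 6+6, 8+2, 11+0) = 12
r[5] = max(2+12, 6+8, 8+6, 11+2, 13+0) = 14
r[6] = max(2+14, 6+12, 8+8, 11+6, 13+2, 15+0) = 18
r[7] = max(2+18, 6+14, 8+12, …, 15+2, 19+0) = 20
r[8] = max(2+20, 6+18, 8+14, …, 19+2, 23+0) = 24
r[9] = max(2+24, 6+20, 8+18, …, 23+2, 25+0) = 26
One optimal cutting: 2 + 2 + 2 + 2 + 1 → $6 + $6 + $6 + $6 + $2 = $26.

26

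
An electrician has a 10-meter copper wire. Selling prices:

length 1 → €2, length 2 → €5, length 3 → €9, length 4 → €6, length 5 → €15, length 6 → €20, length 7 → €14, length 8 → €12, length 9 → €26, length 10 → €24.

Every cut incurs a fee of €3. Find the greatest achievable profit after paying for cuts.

Build r[k] bottom-up: r[k] = max over allowed piece i of (p[i] + r[k−i]) − 3 per cut.
r[1] = 2
r[2] = 5
r[3] = 9
r[4] = 8  (first piece 1, then r[3]=9)
r[5] = 15
r[6] = 20
r[7] = 19  (first piece 1, then r[6]=20)
r[8] = 22  (first piece 2, then r[6]=20)
r[9] = 26  (first piece 3, then r[6]=20)
r[10] = 27  (first piece 5, then r[5]=15)
One optimal plan: pieces 5 + 5 (1 cut) → €30 − €3 = €27.

27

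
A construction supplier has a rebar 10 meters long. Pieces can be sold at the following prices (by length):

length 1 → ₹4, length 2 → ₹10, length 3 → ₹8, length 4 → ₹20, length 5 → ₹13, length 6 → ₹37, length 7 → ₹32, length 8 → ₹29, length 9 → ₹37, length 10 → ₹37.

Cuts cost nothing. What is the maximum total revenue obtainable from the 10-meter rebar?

57

Consider every possible first cut. best[k] is the best of p[i]+best[k−i] over all sellable i≤k.
best[1] = 4
best[2] = max(4+4, 10+0) = 10
best[3] = max(4+10, 10+4, 8+0) = 14
best[4] = max(4+14, 10+10, 8+4, 20+0) = 20
best[5] = max(4+20, 10+14, 8+10, 20+4, 13+0) = 24
best[6] = max(4+24, 10+20, 8+14, 20+10, 13+4, 37+0) = 37
best[7] = max(4+37, 10+24, 8+20, …, 37+4, 32+0) = 41
best[8] = max(4+41, 10+37, 8+24, …, 32+4, 29+0) = 47
best[9] = max(4+47, 10+41, 8+37, …, 29+4, 37+0) = 51
best[10] = max(4+51, 10+47, 8+41, …, 37+4, 37+0) = 57
One optimal cutting: 6 + 2 + 2 → ₹37 + ₹10 + ₹10 = ₹57.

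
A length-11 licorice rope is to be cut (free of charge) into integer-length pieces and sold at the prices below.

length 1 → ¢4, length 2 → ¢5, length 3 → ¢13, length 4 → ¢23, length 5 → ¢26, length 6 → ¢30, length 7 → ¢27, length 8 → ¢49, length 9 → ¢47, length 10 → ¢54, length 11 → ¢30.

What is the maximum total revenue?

62

Consider every possible first cut. r[k] is the best of p[i]+r[k−i] over all sellable i≤k.
r[1] = 4
r[2] = 8  (first piece 1, then r[1]=4)
r[3] = 13
r[4] = 23
r[5] = 27  (first piece 1, then r[4]=23)
r[6] = 31  (first piece 1, then r[5]=27)
r[7] = 36  (first piece 3, then r[4]=23)
r[8] = 49
r[9] = 53  (first piece 1, then r[8]=49)
r[10] = 57  (first piece 1, then r[9]=53)
r[11] = 62  (first piece 3, then r[8]=49)
One optimal cutting: 8 + 3 → ¢49 + ¢13 = ¢62.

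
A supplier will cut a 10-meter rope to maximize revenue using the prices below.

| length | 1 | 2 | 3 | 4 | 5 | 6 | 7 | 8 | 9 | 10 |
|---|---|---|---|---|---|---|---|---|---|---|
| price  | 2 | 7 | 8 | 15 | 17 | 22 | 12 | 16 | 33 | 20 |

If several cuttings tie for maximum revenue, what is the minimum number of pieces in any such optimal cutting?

2

Consider every possible first cut. r[k] is the best of p[i]+r[k−i] over all sellable i≤k.
r[1] = 2
r[2] = 7
r[3] = 9  (first piece 1, then r[2]=7)
r[4] = 15
r[5] = 17  (first piece 1, then r[4]=15)
r[6] = 22  (first piece 2, then r[4]=15)
r[7] = 24  (first piece 1, then r[6]=22)
r[8] = 30  (first piece 4, then r[4]=15)
r[9] = 33
r[10] = 37  (first piece 2, then r[8]=30)
Maximum revenue is €37.
Now minimize piece count subject to staying optimal: for each k, pieces[k] = 1 + min over i with p[i]+r[k−i]=r[k] of pieces[k−i].
pieces[7] = 2
pieces[8] = 2
pieces[9] = 1
pieces[10] = 2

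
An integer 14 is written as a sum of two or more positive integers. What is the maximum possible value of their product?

162

Fill g[k] for k=2..14: at each k try every first piece i and multiply by the better of (k−i) uncut or g[k−i].
Small cases: g[2]=1, g[3]=2, g[4]=4, g[5]=6, g[6]=9, g[7]=12, g[8]=18, g[9]=27.
g[10] = 2·max(8,18) = 2·18 = 36
g[11] = 2·max(9,27) = 2·27 = 54
g[12] = 3·max(9,27) = 3·27 = 81
g[13] = 2·max(11,54) = 2·54 = 108
g[14] = 2·max(12,81) = 2·81 = 162
One optimal split: 3 + 3 + 3 + 3 + 2; product 3·3·3·3·2 = 162.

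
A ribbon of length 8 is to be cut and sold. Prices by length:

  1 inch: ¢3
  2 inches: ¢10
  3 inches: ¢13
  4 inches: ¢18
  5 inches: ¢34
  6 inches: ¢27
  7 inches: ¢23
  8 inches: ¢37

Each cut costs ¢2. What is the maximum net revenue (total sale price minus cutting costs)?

Consider every possible first cut. v[k] is the best of p[i]+v[k−i] over all sellable i≤k, charging 2 whenever i<k.
v[1] = 3
v[2] = 10
v[3] = 13
v[4] = 18  (first piece 2, then v[2]=10)
v[5] = 34
v[6] = 35  (first piece 1, then v[5]=34)
v[7] = 42  (first piece 2, then v[5]=34)
v[8] = 45  (first piece 3, then v[5]=34)
One optimal plan: pieces 5 + 3 (1 cut) → ¢47 − ¢2 = ¢45.

45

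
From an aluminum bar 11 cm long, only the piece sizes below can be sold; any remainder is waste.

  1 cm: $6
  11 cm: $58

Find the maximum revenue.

Build r[k] bottom-up: r[k] = max over allowed piece i of (p[i] + r[k−i]).
r[1] = 6
r[2] = 12  (first piece 1, then r[1]=6)
r[3] = 18  (first piece 1, then r[2]=12)
r[4] = 24  (first piece 1, then r[3]=18)
r[5] = 30  (first piece 1, then r[4]=24)
r[6] = 36  (first piece 1, then r[5]=30)
r[7] = 42  (first piece 1, then r[6]=36)
r[8] = 48  (first piece 1, then r[7]=42)
r[9] = 54  (first piece 1, then r[8]=48)
r[10] = 60  (first piece 1, then r[9]=54)
r[11] = max(6+60, 58+0) = 66
One optimal cutting: 1 + 1 + 1 + 1 + 1 + 1 + 1 + 1 + 1 + 1 + 1 → $66.

66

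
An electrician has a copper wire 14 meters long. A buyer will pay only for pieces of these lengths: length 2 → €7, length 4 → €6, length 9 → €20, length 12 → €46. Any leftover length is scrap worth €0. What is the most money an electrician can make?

Consider every possible first cut. best[k] is the best of p[i]+best[k−i] over all sellable i≤k.
best[1] = 0
best[2] = 7
best[3] = 7
best[4] = 14  (first piece 2, then best[2]=7)
best[5] = 14
best[6] = 21  (first piece 2, then best[4]=14)
best[7] = 21
best[8] = 28  (first piece 2, then best[6]=21)
best[9] = 28
best[10] = 35  (first piece 2, then best[8]=28)
best[11] = 35
best[12] = 46
best[13] = 46
best[14] = 53  (first piece 2, then best[12]=46)
One optimal cutting: 12 + 2 → €53.

53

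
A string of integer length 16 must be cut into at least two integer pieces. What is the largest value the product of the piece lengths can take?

Let f[k] be the best product for length k (with at least one cut). For each first piece i, the rest contributes max(k−i, f[k−i]).
Small cases: f[2]=1, f[3]=2, f[4]=4, f[5]=6, f[6]=9, f[7]=12, f[8]=18, f[9]=27, f[10]=36.
f[11] = 2·max(9,27) = 2·27 = 54
f[12] = 3·max(9,27) = 3·27 = 81
f[13] = 2·max(11,54) = 2·54 = 108
f[14] = 2·max(12,81) = 2·81 = 162
f[15] = 3·max(12,81) = 3·81 = 243
f[16] = 2·max(14,162) = 2·162 = 324
One optimal split: 3 + 3 + 3 + 3 + 2 + 2; product 3·3·3·3·2·2 = 324.

324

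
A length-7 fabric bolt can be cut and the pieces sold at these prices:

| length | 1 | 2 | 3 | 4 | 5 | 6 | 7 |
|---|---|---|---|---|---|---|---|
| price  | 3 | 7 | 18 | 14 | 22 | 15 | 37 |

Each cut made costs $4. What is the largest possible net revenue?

37

Let v[k] be the best obtainable value from length k. For each k, try every first piece i and keep the best of price[i] + v[k−i] minus the 4 cut fee when i<k.
v[1] = 3
v[2] = max(3+3-4, 7+0) = 7
v[3] = max(3+7-4, 7+3-4, 18+0) = 18
v[4] = max(3+18-4, 7+7-4, 18+3-4, 14+0) = 17
v[5] = max(3+17-4, 7+18-4, 18+7-4, 14+3-4, 22+0) = 22
v[6] = max(3+22-4, 7+17-4, 18+18-4, 14+7-4, 22+3-4, 15+0) = 32
v[7] = max(3+32-4, 7+22-4, 18+17-4, …, 15+3-4, 37+0) = 37
Best is to make no cuts and sell whole for $37.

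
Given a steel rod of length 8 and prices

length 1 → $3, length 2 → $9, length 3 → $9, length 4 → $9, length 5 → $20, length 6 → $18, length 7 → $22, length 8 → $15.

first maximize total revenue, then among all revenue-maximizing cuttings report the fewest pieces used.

4

Consider every possible first cut. r[k] is the best of p[i]+r[k−i] over all sellable i≤k.
r[1] = 3
r[2] = 9
r[3] = 12  (first piece 1, then r[2]=9)
r[4] = 18  (first piece 2, then r[2]=9)
r[5] = 21  (first piece 1, then r[4]=18)
r[6] = 27  (first piece 2, then r[4]=18)
r[7] = 30  (first piece 1, then r[6]=27)
r[8] = 36  (first piece 2, then r[6]=27)
Maximum revenue is $36.
Now minimize piece count subject to staying optimal: for each k, pieces[k] = 1 + min over i with p[i]+r[k−i]=r[k] of pieces[k−i].
pieces[5] = 3
pieces[6] = 3
pieces[7] = 4
pieces[8] = 4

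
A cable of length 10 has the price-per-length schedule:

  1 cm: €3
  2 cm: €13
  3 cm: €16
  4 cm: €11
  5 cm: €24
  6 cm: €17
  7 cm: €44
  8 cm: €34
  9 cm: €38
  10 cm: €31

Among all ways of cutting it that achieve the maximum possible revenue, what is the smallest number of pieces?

5

Let r[k] be the best obtainable value from length k. For each k, try every first piece i and keep the best of price[i] + r[k−i].
r[1] = 3
r[2] = max(3+3, 13+0) = 13
r[3] = max(3+13, 13+3, 16+0) = 16
r[4] = max(3+16, 13+13, 16+3, 11+0) = 26
r[5] = max(3+26, 13+16, 16+13, 11+3, 24+0) = 29
r[6] = max(3+29, 13+26, 16+16, 11+13, 24+3, 17+0) = 39
r[7] = max(3+39, 13+29, 16+26, …, 17+3, 44+0) = 44
r[8] = max(3+44, 13+39, 16+29, …, 44+3, 34+0) = 52
r[9] = max(3+52, 13+44, 16+39, …, 34+3, 38+0) = 57
r[10] = max(3+57, 13+52, 16+44, …, 38+3, 31+0) = 65
Maximum revenue is €65.
Now minimize piece count subject to staying optimal: for each k, pieces[k] = 1 + min over i with p[i]+r[k−i]=r[k] of pieces[k−i].
pieces[7] = 1
pieces[8] = 4
pieces[9] = 2
pieces[10] = 5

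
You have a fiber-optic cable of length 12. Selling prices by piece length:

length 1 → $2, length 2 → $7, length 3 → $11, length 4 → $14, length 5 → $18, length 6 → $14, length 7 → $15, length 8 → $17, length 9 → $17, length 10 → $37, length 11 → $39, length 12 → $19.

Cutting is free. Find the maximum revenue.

44

Build best[k] bottom-up: best[k] = max over allowed piece i of (p[i] + best[k−i]).
best[1] = 2
best[2] = max(2+2, 7+0) = 7
best[3] = max(2+7, 7+2, 11+0) = 11
best[4] = max(2+11, 7+7, 11+2, 14+0) = 14
best[5] = max(2+14, 7+11, 11+7, 14+2, 18+0) = 18
best[6] = max(2+18, 7+14, 11+11, 14+7, 18+2, 14+0) = 22
best[7] = max(2+22, 7+18, 11+14, …, 14+2, 15+0) = 25
best[8] = max(2+25, 7+22, 11+18, …, 15+2, 17+0) = 29
best[9] = max(2+29, 7+25, 11+22, …, 17+2, 17+0) = 33
best[10] = max(2+33, 7+29, 11+25, …, 17+2, 37+0) = 37
best[11] = max(2+37, 7+33, 11+29, …, 37+2, 39+0) = 40
best[12] = max(2+40, 7+37, 11+33, …, 39+2, 19+0) = 44
One optimal cutting: 10 + 2 → $37 + $7 = $44.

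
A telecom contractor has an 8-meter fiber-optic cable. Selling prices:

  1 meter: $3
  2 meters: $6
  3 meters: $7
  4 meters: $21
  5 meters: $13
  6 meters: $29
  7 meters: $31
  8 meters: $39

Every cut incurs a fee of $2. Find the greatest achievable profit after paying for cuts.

Consider every possible first cut. v[k] is the best of p[i]+v[k−i] over all sellable i≤k, charging 2 whenever i<k.
v[1] = 3
v[2] = max(3+3-2, 6+0) = 6
v[3] = max(3+6-2, 6+3-2, 7+0) = 7
v[4] = max(3+7-2, 6+6-2, 7+3-2, 21+0) = 21
v[5] = max(3+21-2, 6+7-2, 7+6-2, 21+3-2, 13+0) = 22
v[6] = max(3+22-2, 6+21-2, 7+7-2, 21+6-2, 13+3-2, 29+0) = 29
v[7] = max(3+29-2, 6+22-2, 7+21-2, …, 29+3-2, 31+0) = 31
v[8] = max(3+31-2, 6+29-2, 7+22-2, …, 31+3-2, 39+0) = 40
One optimal plan: pieces 4 + 4 (1 cut) → $42 − $2 = $40.

40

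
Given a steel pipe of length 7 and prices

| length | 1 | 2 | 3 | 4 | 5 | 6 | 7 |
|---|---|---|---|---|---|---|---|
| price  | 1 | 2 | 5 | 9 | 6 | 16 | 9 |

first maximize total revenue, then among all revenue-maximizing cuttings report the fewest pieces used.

Let r[k] be the best obtainable value from length k. For each k, try every first piece i and keep the best of price[i] + r[k−i].
r[1] = 1
r[2] = max(1+1, 2+0) = 2
r[3] = max(1+2, 2+1, 5+0) = 5
r[4] = max(1+5, 2+2, 5+1, 9+0) = 9
r[5] = max(1+9, 2+5, 5+2, 9+1, 6+0) = 10
r[6] = max(1+10, 2+9, 5+5, 9+2, 6+1, 16+0) = 16
r[7] = max(1+16, 2+10, 5+9, …, 16+1, 9+0) = 17
Maximum revenue is $17.
Now minimize piece count subject to staying optimal: for each k, pieces[k] = 1 + min over i with p[i]+r[k−i]=r[k] of pieces[k−i].
pieces[4] = 1
pieces[5] = 2
pieces[6] = 1
pieces[7] = 2

2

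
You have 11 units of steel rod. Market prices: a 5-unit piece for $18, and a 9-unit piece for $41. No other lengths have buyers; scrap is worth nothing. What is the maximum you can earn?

Let f[k] be the best obtainable value from length k. For each k, try every first piece i and keep the best of price[i] + f[k−i].
f[1] = 0
f[2] = 0
f[3] = 0
f[4] = 0
f[5] = 18
f[6] = 18
f[7] = 18
f[8] = 18
f[9] = max(18+0, 41+0) = 41
f[10] = max(18+18, 41+0) = 41
f[11] = max(18+18, 41+0) = 41
One optimal cutting: pieces 9 with 2 units of scrap → $41.

41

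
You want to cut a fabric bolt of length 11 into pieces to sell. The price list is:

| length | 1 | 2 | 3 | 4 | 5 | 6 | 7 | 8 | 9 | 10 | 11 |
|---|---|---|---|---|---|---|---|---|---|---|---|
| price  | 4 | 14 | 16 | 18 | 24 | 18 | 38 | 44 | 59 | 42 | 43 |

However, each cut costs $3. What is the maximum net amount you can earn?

Build v[k] bottom-up: v[k] = max over allowed piece i of (p[i] + v[k−i]) − 3 per cut.
v[1] = 4
v[2] = max(4+4-3, 14+0) = 14
v[3] = max(4+14-3, 14+4-3, 16+0) = 16
v[4] = max(4+16-3, 14+14-3, 16+4-3, 18+0) = 25
v[5] = max(4+25-3, 14+16-3, 16+14-3, 18+4-3, 24+0) = 27
v[6] = max(4+27-3, 14+25-3, 16+16-3, 18+14-3, 24+4-3, 18+0) = 36
v[7] = max(4+36-3, 14+27-3, 16+25-3, …, 18+4-3, 38+0) = 38
v[8] = max(4+38-3, 14+36-3, 16+27-3, …, 38+4-3, 44+0) = 47
v[9] = max(4+47-3, 14+38-3, 16+36-3, …, 44+4-3, 59+0) = 59
v[10] = max(4+59-3, 14+47-3, 16+38-3, …, 59+4-3, 42+0) = 60
v[11] = max(4+60-3, 14+59-3, 16+47-3, …, 42+4-3, 43+0) = 70
One optimal plan: pieces 9 + 2 (1 cut) → $73 − $3 = $70.

70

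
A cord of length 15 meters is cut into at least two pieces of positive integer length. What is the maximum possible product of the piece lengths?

Fill m[k] for k=2..15: at each k try every first piece i and multiply by the better of (k−i) uncut or m[k−i].
m[2] = 1·max(1,0) = 1·1 = 1
m[3] = 1·max(2,1) = 1·2 = 2
m[4] = 2·max(2,1) = 2·2 = 4
m[5] = 2·max(3,2) = 2·3 = 6
m[6] = 3·max(3,2) = 3·3 = 9
m[7] = 2·max(5,6) = 2·6 = 12
m[8] = 2·max(6,9) = 2·9 = 18
m[9] = 3·max(6,9) = 3·9 = 27
m[10] = 2·max(8,18) = 2·18 = 36
m[11] = 2·max(9,27) = 2·27 = 54
m[12] = 3·max(9,27) = 3·27 = 81
m[13] = 2·max(11,54) = 2·54 = 108
m[14] = 2·max(12,81) = 2·81 = 162
m[15] = 3·max(12,81) = 3·81 = 243
One optimal split: 3 + 3 + 3 + 3 + 3; product 3·3·3·3·3 = 243.

243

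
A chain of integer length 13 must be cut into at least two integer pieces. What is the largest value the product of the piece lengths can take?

Define m[k] = max over 1≤i<k of i · max(k−i, m[k−i]); the inner max lets the remainder stay uncut if that's better.
m[2] = 1·max(1,0) = 1·1 = 1
m[3] = max(1·2, 2·1) = 2
m[4] = max(1·3, 2·2, 3·1) = 4
m[5] = max(1·4, 2·3, 3·2, 4·1) = 6
m[6] = max(1·6, 2·4, 3·3, 4·2, 5·1) = 9
m[7] = max(1·9, 2·6, 3·4, 4·3, 5·2, 6·1) = 12
m[8] = max(1·12, 2·9, 3·6, …, 6·2, 7·1) = 18
m[9] = max(1·18, 2·12, 3·9, …, 7·2, 8·1) = 27
m[10] = max(1·27, 2·18, 3·12, …, 8·2, 9·1) = 36
m[11] = max(1·36, 2·27, 3·18, …, 9·2, 10·1) = 54
m[12] = max(1·54, 2·36, 3·27, …, 10·2, 11·1) = 81
m[13] = max(1·81, 2·54, 3·36, …, 11·2, 12·1) = 108
One optimal split: 3 + 3 + 3 + 2 + 2; product 3·3·3·2·2 = 108.

108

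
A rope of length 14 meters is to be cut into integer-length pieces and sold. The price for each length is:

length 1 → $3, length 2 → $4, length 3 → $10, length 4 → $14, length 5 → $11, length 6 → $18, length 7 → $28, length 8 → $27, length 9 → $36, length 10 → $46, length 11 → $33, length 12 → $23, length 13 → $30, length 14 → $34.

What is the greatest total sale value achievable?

60

Consider every possible first cut. best[k] is the best of p[i]+best[k−i] over all sellable i≤k.
best[1] = 3
best[2] = max(3+3, 4+0) = 6
best[3] = max(3+6, 4+3, 10+0) = 10
best[4] = max(3+10, 4+6, 10+3, 14+0) = 14
best[5] = max(3+14, 4+10, 10+6, 14+3, 11+0) = 17
best[6] = max(3+17, 4+14, 10+10, 14+6, 11+3, 18+0) = 20
best[7] = max(3+20, 4+17, 10+14, …, 18+3, 28+0) = 28
best[8] = max(3+28, 4+20, 10+17, …, 28+3, 27+0) = 31
best[9] = max(3+31, 4+28, 10+20, …, 27+3, 36+0) = 36
best[10] = max(3+36, 4+31, 10+28, …, 36+3, 46+0) = 46
best[11] = max(3+46, 4+36, 10+31, …, 46+3, 33+0) = 49
best[12] = max(3+49, 4+46, 10+36, …, 33+3, 23+0) = 52
best[13] = max(3+52, 4+49, 10+46, …, 23+3, 30+0) = 56
best[14] = max(3+56, 4+52, 10+49, …, 30+3, 34+0) = 60
One optimal cutting: 10 + 4 → $46 + $14 = $60.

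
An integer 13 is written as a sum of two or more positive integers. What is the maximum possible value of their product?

Define m[k] = max over 1≤i<k of i · max(k−i, m[k−i]); the inner max lets the remainder stay uncut if that's better.
m[2] = 1×max(1,0) = 1×1 = 1
m[3] = 1×max(2,1) = 1×2 = 2
m[4] = 2×max(2,1) = 2×2 = 4
m[5] = 2×max(3,2) = 2×3 = 6
m[6] = 3×max(3,2) = 3×3 = 9
m[7] = 2×max(5,6) = 2×6 = 12
m[8] = 2×max(6,9) = 2×9 = 18
m[9] = 3×max(6,9) = 3×9 = 27
m[10] = 2×max(8,18) = 2×18 = 36
m[11] = 2×max(9,27) = 2×27 = 54
m[12] = 3×max(9,27) = 3×27 = 81
m[13] = 2×max(11,54) = 2×54 = 108
One optimal split: 3 + 3 + 3 + 2 + 2; product 3×3×3×2×2 = 108.

108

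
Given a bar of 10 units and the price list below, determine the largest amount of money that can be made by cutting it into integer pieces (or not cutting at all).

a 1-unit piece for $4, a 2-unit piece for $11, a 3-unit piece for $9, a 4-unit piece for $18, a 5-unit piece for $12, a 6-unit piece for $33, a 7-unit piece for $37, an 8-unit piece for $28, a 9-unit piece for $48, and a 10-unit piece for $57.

57

Build best[k] bottom-up: best[k] = max over allowed piece i of (p[i] + best[k−i]).
best[1] = 4
best[2] = max(4+4, 11+0) = 11
best[3] = max(4+11, 11+4, 9+0) = 15
best[4] = max(4+15, 11+11, 9+4, 18+0) = 22
best[5] = max(4+22, 11+15, 9+11, 18+4, 12+0) = 26
best[6] = max(4+26, 11+22, 9+15, 18+11, 12+4, 33+0) = 33
best[7] = max(4+33, 11+26, 9+22, …, 33+4, 37+0) = 37
best[8] = max(4+37, 11+33, 9+26, …, 37+4, 28+0) = 44
best[9] = max(4+44, 11+37, 9+33, …, 28+4, 48+0) = 48
best[10] = max(4+48, 11+44, 9+37, …, 48+4, 57+0) = 57
Best is to sell the whole 10-unit piece uncut for $57.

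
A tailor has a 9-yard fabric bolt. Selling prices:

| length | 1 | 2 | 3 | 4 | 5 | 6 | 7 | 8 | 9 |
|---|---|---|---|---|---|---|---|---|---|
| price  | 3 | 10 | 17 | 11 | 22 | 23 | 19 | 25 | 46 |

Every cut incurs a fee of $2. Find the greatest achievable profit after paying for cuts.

47

Let net[k] be the best obtainable value from length k. For each k, try every first piece i and keep the best of price[i] + net[k−i] minus the 2 cut fee when i<k.
net[1] = 3
net[2] = max(3+3-2, 10+0) = 10
net[3] = max(3+10-2, 10+3-2, 17+0) = 17
net[4] = max(3+17-2, 10+10-2, 17+3-2, 11+0) = 18
net[5] = max(3+18-2, 10+17-2, 17+10-2, 11+3-2, 22+0) = 25
net[6] = max(3+25-2, 10+18-2, 17+17-2, 11+10-2, 22+3-2, 23+0) = 32
net[7] = max(3+32-2, 10+25-2, 17+18-2, …, 23+3-2, 19+0) = 33
net[8] = max(3+33-2, 10+32-2, 17+25-2, …, 19+3-2, 25+0) = 40
net[9] = max(3+40-2, 10+33-2, 17+32-2, …, 25+3-2, 46+0) = 47
One optimal plan: pieces 3 + 3 + 3 (2 cuts) → $51 − $4 = $47.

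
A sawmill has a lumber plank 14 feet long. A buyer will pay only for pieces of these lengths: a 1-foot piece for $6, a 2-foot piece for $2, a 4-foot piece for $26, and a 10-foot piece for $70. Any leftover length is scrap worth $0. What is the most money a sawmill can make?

96

Consider every possible first cut. best[k] is the best of p[i]+best[k−i] over all sellable i≤k.
best[1] = 6
best[2] = 12  (first piece 1, then best[1]=6)
best[3] = 18  (first piece 1, then best[2]=12)
best[4] = 26
best[5] = 32  (first piece 1, then best[4]=26)
best[6] = 38  (first piece 1, then best[5]=32)
best[7] = 44  (first piece 1, then best[6]=38)
best[8] = 52  (first piece 4, then best[4]=26)
best[9] = 58  (first piece 1, then best[8]=52)
best[10] = 70
best[11] = 76  (first piece 1, then best[10]=70)
best[12] = 82  (first piece 1, then best[11]=76)
best[13] = 88  (first piece 1, then best[12]=82)
best[14] = 96  (first piece 4, then best[10]=70)
One optimal cutting: 10 + 4 → $96.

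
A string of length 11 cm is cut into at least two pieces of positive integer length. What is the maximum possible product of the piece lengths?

54

Define prod[k] = max over 1≤i<k of i · max(k−i, prod[k−i]); the inner max lets the remainder stay uncut if that's better.
prod[2] = 1·max(1,0) = 1·1 = 1
prod[3] = 1·max(2,1) = 1·2 = 2
prod[4] = 2·max(2,1) = 2·2 = 4
prod[5] = 2·max(3,2) = 2·3 = 6
prod[6] = 3·max(3,2) = 3·3 = 9
prod[7] = 2·max(5,6) = 2·6 = 12
prod[8] = 2·max(6,9) = 2·9 = 18
prod[9] = 3·max(6,9) = 3·9 = 27
prod[10] = 2·max(8,18) = 2·18 = 36
prod[11] = 2·max(9,27) = 2·27 = 54
One optimal split: 3 + 3 + 3 + 2; product 3·3·3·2 = 54.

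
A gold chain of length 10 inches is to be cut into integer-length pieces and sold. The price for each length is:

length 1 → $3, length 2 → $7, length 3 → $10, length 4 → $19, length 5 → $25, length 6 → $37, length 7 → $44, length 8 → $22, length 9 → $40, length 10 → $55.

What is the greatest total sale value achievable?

Let v[k] be the best obtainable value from length k. For each k, try every first piece i and keep the best of price[i] + v[k−i].
v[1] = 3
v[2] = 7
v[3] = 10  (first piece 1, then v[2]=7)
v[4] = 19
v[5] = 25
v[6] = 37
v[7] = 44
v[8] = 47  (first piece 1, then v[7]=44)
v[9] = 51  (first piece 2, then v[7]=44)
v[10] = 56  (first piece 4, then v[6]=37)
One optimal cutting: 6 + 4 → $37 + $19 = $56.

56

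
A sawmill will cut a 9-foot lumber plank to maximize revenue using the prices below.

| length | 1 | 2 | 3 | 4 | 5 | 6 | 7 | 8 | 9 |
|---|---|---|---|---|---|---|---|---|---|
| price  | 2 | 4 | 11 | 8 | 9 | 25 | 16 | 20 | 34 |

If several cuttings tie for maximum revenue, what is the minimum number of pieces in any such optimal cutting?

2

Consider every possible first cut. r[k] is the best of p[i]+r[k−i] over all sellable i≤k.
r[1] = 2
r[2] = max(2+2, 4+0) = 4
r[3] = max(2+4, 4+2, 11+0) = 11
r[4] = max(2+11, 4+4, 11+2, 8+0) = 13
r[5] = max(2+13, 4+11, 11+4, 8+2, 9+0) = 15
r[6] = max(2+15, 4+13, 11+11, 8+4, 9+2, 25+0) = 25
r[7] = max(2+25, 4+15, 11+13, …, 25+2, 16+0) = 27
r[8] = max(2+27, 4+25, 11+15, …, 16+2, 20+0) = 29
r[9] = max(2+29, 4+27, 11+25, …, 20+2, 34+0) = 36
Maximum revenue is $36.
Now minimize piece count subject to staying optimal: for each k, pieces[k] = 1 + min over i with p[i]+r[k−i]=r[k] of pieces[k−i].
pieces[6] = 1
pieces[7] = 2
pieces[8] = 2
pieces[9] = 2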